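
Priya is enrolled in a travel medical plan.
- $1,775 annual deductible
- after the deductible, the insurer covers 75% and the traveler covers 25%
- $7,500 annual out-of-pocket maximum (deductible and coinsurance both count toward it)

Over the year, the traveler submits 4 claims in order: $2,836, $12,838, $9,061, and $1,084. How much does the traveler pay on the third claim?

$2,250.25

Bill 1, $2,836: deductible takes $1,775, $1,061 remains; traveler's 25% is $265.25. Cost to traveler: $2,040.25. OOP to date $2,040.25.
Bill 2, $12,838: deductible already satisfied, so traveler's share is 25% × $12,838 = $3,209.50. Traveler owes $3,209.50 (running OOP $5,249.75).
Bill 3, $9,061: 25% coinsurance on $9,061 = $2,265.25. Adding that to $5,249.75 gives $7,515, past the $7,500 cap; traveler pays only $7,500 − $5,249.75 = $2,250.25.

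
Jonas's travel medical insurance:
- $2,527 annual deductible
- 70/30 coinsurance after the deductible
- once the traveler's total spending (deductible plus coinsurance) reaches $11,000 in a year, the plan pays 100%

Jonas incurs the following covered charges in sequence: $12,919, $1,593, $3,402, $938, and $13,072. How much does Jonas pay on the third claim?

$1,020.60

#1 ($12,919): $2,527 to deductible, leaving $10,392; coinsurance $10,392 × 30% = $3,117.60. Traveler pays $5,644.60; OOP now $5,644.60.
#2 ($1,593): deductible already satisfied, so traveler's share is 30% × $1,593 = $477.90. Traveler pays $477.90; OOP now $6,122.50.
#3 ($3,402): 30% coinsurance on $3,402 = $1,020.60. Cost to traveler: $1,020.60. OOP to date $7,143.10.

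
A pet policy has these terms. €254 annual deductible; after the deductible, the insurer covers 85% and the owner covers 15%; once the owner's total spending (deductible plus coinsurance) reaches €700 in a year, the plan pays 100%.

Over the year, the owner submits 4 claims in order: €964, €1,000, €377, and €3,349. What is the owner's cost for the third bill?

€56.55

#1 (€964): deductible takes €254, €710 remains; coinsurance €710 × 15% = €106.50. Cost to owner: €360.50. OOP to date €360.50.
#2 (€1,000): deductible already satisfied, so owner's share is 15% × €1,000 = €150. Owner pays €150; OOP now €510.50.
#3 (€377): deductible already satisfied, so owner's share is 15% × €377 = €56.55. Owner owes €56.55 (running OOP €567.05).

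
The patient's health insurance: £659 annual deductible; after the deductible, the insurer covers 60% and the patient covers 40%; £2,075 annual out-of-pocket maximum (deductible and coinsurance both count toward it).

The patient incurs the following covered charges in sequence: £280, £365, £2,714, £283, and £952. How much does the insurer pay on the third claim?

£1,620

Bill 1, £280: entire amount goes to the deductible. Patient pays £280; OOP now £280. Insurer: £280 − £280 = £0.
Bill 2, £365: fully absorbed by the deductible. Patient pays £365; OOP now £645. Plan pays £365 − £365 = £0.
Bill 3, £2,714: £14 to deductible, leaving £2,700; patient's 40% is £1,080. Cost to patient: £1,094. OOP to date £1,739. Insurer: £2,714 − £1,094 = £1,620.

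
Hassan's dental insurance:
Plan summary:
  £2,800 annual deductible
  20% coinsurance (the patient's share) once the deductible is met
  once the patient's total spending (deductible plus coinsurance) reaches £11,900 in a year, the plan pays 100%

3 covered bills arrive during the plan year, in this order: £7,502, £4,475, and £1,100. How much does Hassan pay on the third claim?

£220

Claim 1 — £7,502: £2,800 to deductible, leaving £4,702; coinsurance £4,702 × 20% = £940.40. Cost to patient: £3,740.40. OOP to date £3,740.40.
Claim 2 — £4,475: 20% coinsurance on £4,475 = £895. Patient pays £895; OOP now £4,635.40.
Claim 3 — £1,100: 20% coinsurance on £1,100 = £220. Patient owes £220 (running OOP £4,855.40).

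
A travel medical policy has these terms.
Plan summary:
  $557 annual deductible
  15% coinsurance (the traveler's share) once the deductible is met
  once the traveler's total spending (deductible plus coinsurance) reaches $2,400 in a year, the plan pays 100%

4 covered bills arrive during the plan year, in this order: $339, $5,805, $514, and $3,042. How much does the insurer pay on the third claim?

Bill 1, $339: entire amount goes to the deductible. Traveler owes $339 (running OOP $339). Plan pays $339 − $339 = $0.
Bill 2, $5,805: deductible takes $218, $5,587 remains; coinsurance $5,587 × 15% = $838.05. Traveler owes $1,056.05 (running OOP $1,395.05). Insurer: $5,805 − $1,056.05 = $4,748.95.
Bill 3, $514: 15% coinsurance on $514 = $77.10. Traveler pays $77.10; OOP now $1,472.15. Insurer: $514 − $77.10 = $436.90.

$436.90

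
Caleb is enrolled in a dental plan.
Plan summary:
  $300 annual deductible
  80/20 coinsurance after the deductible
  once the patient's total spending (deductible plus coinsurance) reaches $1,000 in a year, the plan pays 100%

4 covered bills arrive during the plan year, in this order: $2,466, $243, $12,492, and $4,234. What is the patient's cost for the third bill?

$218.20

Claim 1 ($2,466): deductible takes $300, $2,166 remains; patient's 20% is $433.20. Patient pays $733.20; OOP now $733.20.
Claim 2 ($243): deductible met; 20% of $243 = $48.60. Patient pays $48.60; OOP now $781.80.
Claim 3 ($12,492): deductible already satisfied, so patient's share is 20% × $12,492 = $2,498.40. That would push OOP to $3,280.20, over the $1,000 cap, so patient pays $1,000 − $781.80 = $218.20.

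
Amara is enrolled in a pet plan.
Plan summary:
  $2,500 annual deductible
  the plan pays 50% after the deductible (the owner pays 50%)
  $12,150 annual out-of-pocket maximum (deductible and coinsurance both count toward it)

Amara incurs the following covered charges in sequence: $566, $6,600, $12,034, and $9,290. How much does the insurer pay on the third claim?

$6,017

#1 ($566): entire amount goes to the deductible. Owner pays $566; OOP now $566. Plan pays $566 − $566 = $0.
#2 ($6,600): $1,934 finishes the deductible; $4,666 goes to coinsurance; coinsurance $4,666 × 50% = $2,333. Cost to owner: $4,267. OOP to date $4,833. Insurer: $6,600 − $4,267 = $2,333.
#3 ($12,034): deductible met; 50% of $12,034 = $6,017. Owner pays $6,017; OOP now $10,850. Insurer: $12,034 − $6,017 = $6,017.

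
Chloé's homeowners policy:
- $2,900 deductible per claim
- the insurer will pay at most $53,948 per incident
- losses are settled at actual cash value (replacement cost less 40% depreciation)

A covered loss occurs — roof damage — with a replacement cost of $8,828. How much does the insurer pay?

Depreciate 40%: the covered value is $8,828 × 0.6 = $5,296.80.
Less the $2,900 deductible: $5,296.80 − $2,900 = $2,396.80.
$2,396.80 is within the $53,948 limit, so the insurer pays $2,396.80.

$2,396.80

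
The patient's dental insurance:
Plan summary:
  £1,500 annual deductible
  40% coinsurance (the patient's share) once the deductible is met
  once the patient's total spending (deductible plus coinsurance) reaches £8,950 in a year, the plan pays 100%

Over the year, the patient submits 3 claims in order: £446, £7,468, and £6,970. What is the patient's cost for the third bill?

£2,788

#1 (£446): fully absorbed by the deductible. Cost to patient: £446. OOP to date £446.
#2 (£7,468): deductible takes £1,054, £6,414 remains; 40% of £6,414 = £2,565.60. Patient pays £3,619.60; OOP now £4,065.60.
#3 (£6,970): deductible already satisfied, so patient's share is 40% × £6,970 = £2,788. Cost to patient: £2,788. OOP to date £6,853.60.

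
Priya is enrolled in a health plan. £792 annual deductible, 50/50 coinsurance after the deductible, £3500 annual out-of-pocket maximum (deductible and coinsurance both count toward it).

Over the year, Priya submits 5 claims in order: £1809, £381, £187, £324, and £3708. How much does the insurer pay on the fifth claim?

#1 (£1809): £792 to deductible, leaving £1017; coinsurance £1017 × 50% = £508.50. Cost to patient: £1300.50. OOP to date £1300.50. Plan pays £1809 − £1300.50 = £508.50.
#2 (£381): deductible already satisfied, so patient's share is 50% × £381 = £190.50. Cost to patient: £190.50. OOP to date £1491. Insurer: £381 − £190.50 = £190.50.
#3 (£187): 50% coinsurance on £187 = £93.50. Patient owes £93.50 (running OOP £1584.50). Plan pays £187 − £93.50 = £93.50.
#4 (£324): deductible met; 50% of £324 = £162. Patient pays £162; OOP now £1746.50. Insurer: £324 − £162 = £162.
#5 (£3708): 50% coinsurance on £3708 = £1854. Adding that to £1746.50 gives £3600.50, past the £3500 cap; patient pays only £3500 − £1746.50 = £1753.50. Insurer: £3708 − £1753.50 = £1954.50.

£1954.50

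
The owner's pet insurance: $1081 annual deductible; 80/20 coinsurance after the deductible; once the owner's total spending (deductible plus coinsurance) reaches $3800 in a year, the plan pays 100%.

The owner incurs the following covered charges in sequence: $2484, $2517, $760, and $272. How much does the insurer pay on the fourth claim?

Bill 1, $2484: $1081 finishes the deductible; $1403 goes to coinsurance; 20% of $1403 = $280.60. Owner owes $1361.60 (running OOP $1361.60). Insurer: $2484 − $1361.60 = $1122.40.
Bill 2, $2517: deductible already satisfied, so owner's share is 20% × $2517 = $503.40. Owner owes $503.40 (running OOP $1865). Plan pays $2517 − $503.40 = $2013.60.
Bill 3, $760: deductible met; 20% of $760 = $152. Cost to owner: $152. OOP to date $2017. Plan pays $760 − $152 = $608.
Bill 4, $272: deductible already satisfied, so owner's share is 20% × $272 = $54.40. Cost to owner: $54.40. OOP to date $2071.40. Insurer: $272 − $54.40 = $217.60.

$217.60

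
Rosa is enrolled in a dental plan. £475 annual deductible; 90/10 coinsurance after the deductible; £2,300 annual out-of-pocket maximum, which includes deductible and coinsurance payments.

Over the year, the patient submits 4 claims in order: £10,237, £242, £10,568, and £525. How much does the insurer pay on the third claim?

Claim 1 — £10,237: deductible takes £475, £9,762 remains; patient's 10% is £976.20. Patient owes £1,451.20 (running OOP £1,451.20). Plan pays £10,237 − £1,451.20 = £8,785.80.
Claim 2 — £242: deductible already satisfied, so patient's share is 10% × £242 = £24.20. Cost to patient: £24.20. OOP to date £1,475.40. Insurer: £242 − £24.20 = £217.80.
Claim 3 — £10,568: 10% coinsurance on £10,568 = £1,056.80. That would push OOP to £2,532.20, over the £2,300 cap, so patient pays £2,300 − £1,475.40 = £824.60. Insurer: £10,568 − £824.60 = £9,743.40.

£9,743.40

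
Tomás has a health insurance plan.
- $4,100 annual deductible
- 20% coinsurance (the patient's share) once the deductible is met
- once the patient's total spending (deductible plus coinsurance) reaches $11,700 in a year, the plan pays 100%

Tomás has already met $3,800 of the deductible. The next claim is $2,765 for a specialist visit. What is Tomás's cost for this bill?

$793

Deductible still to meet: $4,100 − $3,800 = $300.
That leaves $2,765 − $300 = $2,465 for coinsurance.
Coinsurance: $2,465 × 20% = $493.
That puts the patient's cost at $300 + $493 = $793 before any cap.
Total out-of-pocket so far would be $3,800 + $793 = $4,593, below the $11,700 cap — no reduction.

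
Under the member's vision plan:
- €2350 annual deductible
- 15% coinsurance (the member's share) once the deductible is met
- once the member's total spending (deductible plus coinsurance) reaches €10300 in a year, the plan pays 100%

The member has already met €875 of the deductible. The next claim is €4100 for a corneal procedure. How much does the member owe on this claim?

Deductible still to meet: €2350 − €875 = €1475.
The remaining €2625 (= €4100 − €1475) moves to coinsurance.
Member's 15% share of €2625 is €393.75.
So the member owes €1475 + €393.75 = €1868.75 before any cap.
Year-to-date out-of-pocket becomes €875 + €1868.75 = €2743.75, still under the €10300 maximum, so no cap applies.

€1868.75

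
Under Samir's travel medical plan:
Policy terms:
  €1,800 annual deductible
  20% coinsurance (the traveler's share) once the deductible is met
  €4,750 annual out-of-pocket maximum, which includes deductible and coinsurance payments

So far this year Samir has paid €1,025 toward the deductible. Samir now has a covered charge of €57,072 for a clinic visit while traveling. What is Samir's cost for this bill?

Deductible still to meet: €1,800 − €1,025 = €775.
After the €775 deductible portion, €57,072 − €775 = €56,297 is subject to coinsurance.
20% of €56,297 = €11,259.40 falls to the traveler.
Traveler responsibility before any cap: €775 + €11,259.40 = €12,034.40.
That would bring total out-of-pocket to €13,059.40, past the €4,750 cap. The traveler is capped at €4,750 − €1,025 = €3,725 on this claim.

€3,725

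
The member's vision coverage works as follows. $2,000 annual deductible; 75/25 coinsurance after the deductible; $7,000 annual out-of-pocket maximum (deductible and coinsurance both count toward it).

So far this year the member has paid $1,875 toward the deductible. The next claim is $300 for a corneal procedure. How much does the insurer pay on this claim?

$1,875 of the $2,000 deductible is already met, leaving $125.
The remaining $175 (= $300 − $125) moves to coinsurance.
Coinsurance: $175 × 25% = $43.75.
Member responsibility before any cap: $125 + $43.75 = $168.75.
Cumulative spending $1,875 + $168.75 = $2,043.75 stays under the $7,000 maximum.
Insurer pays the balance: $300 − $168.75 = $131.25.

$131.25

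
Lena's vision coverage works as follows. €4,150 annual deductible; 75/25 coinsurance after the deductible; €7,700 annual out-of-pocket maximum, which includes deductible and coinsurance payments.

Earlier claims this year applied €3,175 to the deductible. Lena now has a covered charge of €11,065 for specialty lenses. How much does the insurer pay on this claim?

€7,567.50

Deductible still to meet: €4,150 − €3,175 = €975.
That leaves €11,065 − €975 = €10,090 for coinsurance.
Member's 25% share of €10,090 is €2,522.50.
Member responsibility before any cap: €975 + €2,522.50 = €3,497.50.
Cumulative spending €3,175 + €3,497.50 = €6,672.50 stays under the €7,700 maximum.
Insurer pays the balance: €11,065 − €3,497.50 = €7,567.50.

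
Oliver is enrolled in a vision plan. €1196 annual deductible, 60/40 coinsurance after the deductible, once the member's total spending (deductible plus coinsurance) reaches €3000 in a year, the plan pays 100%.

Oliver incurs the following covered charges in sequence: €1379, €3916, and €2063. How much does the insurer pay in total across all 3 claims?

€4358

Claim 1 (€1379): €1196 to deductible, leaving €183; coinsurance €183 × 40% = €73.20. Cost to member: €1269.20. OOP to date €1269.20. Plan pays €1379 − €1269.20 = €109.80.
Claim 2 (€3916): deductible met; 40% of €3916 = €1566.40. Member owes €1566.40 (running OOP €2835.60). Insurer: €3916 − €1566.40 = €2349.60.
Claim 3 (€2063): deductible met; 40% of €2063 = €825.20. That would push OOP to €3660.80, over the €3000 cap, so member pays €3000 − €2835.60 = €164.40. Insurer: €2063 − €164.40 = €1898.60.
Insurer total = bills − member's total = €7358 − €3000 = €4358.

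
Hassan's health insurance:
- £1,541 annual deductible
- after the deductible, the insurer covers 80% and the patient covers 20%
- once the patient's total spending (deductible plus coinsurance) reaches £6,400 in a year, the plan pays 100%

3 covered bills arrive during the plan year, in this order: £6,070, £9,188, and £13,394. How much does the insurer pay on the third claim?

£11,278.40

Claim 1 — £6,070: £1,541 finishes the deductible; £4,529 goes to coinsurance; patient's 20% is £905.80. Patient pays £2,446.80; OOP now £2,446.80. Plan pays £6,070 − £2,446.80 = £3,623.20.
Claim 2 — £9,188: deductible met; 20% of £9,188 = £1,837.60. Cost to patient: £1,837.60. OOP to date £4,284.40. Insurer: £9,188 − £1,837.60 = £7,350.40.
Claim 3 — £13,394: deductible met; 20% of £13,394 = £2,678.80. That would push OOP to £6,963.20, over the £6,400 cap, so patient pays £6,400 − £4,284.40 = £2,115.60. Insurer: £13,394 − £2,115.60 = £11,278.40.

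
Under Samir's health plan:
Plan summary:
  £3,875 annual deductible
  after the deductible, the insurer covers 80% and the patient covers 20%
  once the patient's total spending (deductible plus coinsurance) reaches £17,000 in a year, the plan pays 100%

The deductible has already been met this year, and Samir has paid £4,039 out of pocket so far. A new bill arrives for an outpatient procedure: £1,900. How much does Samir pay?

With the deductible met, the entire £1,900 is subject to coinsurance.
20% of £1,900 = £380 falls to the patient.
Total out-of-pocket so far would be £4,039 + £380 = £4,419, below the £17,000 cap — no reduction.

£380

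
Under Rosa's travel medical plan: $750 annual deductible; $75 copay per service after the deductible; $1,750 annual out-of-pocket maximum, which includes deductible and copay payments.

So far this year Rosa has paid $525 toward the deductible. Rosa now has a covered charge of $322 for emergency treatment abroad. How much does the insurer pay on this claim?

$525 of the $750 deductible is already met, leaving $225.
The remaining $97 (= $322 − $225) moves to the copay.
Copay on this service: $75.
That puts the traveler's cost at $225 + $75 = $300 before any cap.
Year-to-date out-of-pocket becomes $525 + $300 = $825, still under the $1,750 maximum, so no cap applies.
The insurer covers the remainder: $322 − $300 = $22.

$22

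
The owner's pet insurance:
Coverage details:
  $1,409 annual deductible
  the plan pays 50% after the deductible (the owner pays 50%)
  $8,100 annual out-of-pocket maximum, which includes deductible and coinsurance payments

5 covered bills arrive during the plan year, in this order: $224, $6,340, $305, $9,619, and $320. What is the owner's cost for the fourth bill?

Claim 1 ($224): fully absorbed by the deductible. Owner owes $224 (running OOP $224).
Claim 2 ($6,340): $1,185 to deductible, leaving $5,155; owner's 50% is $2,577.50. Cost to owner: $3,762.50. OOP to date $3,986.50.
Claim 3 ($305): deductible already satisfied, so owner's share is 50% × $305 = $152.50. Owner owes $152.50 (running OOP $4,139).
Claim 4 ($9,619): deductible already satisfied, so owner's share is 50% × $9,619 = $4,809.50. That would push OOP to $8,948.50, over the $8,100 cap, so owner pays $8,100 − $4,139 = $3,961.

$3,961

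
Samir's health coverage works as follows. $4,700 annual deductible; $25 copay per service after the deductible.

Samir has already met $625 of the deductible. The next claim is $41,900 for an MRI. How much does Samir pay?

$4,100

Deductible still to meet: $4,700 − $625 = $4,075.
The remaining $37,825 (= $41,900 − $4,075) moves to the copay.
Copay on this service: $25.
Patient responsibility: $4,075 + $25 = $4,100.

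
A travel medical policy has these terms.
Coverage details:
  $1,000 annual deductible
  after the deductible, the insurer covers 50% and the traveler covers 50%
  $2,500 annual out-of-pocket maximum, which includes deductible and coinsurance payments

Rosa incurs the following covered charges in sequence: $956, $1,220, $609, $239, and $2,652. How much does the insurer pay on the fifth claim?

$2,164

Bill 1, $956: all of it applies to the deductible. Traveler owes $956 (running OOP $956). Insurer: $956 − $956 = $0.
Bill 2, $1,220: deductible takes $44, $1,176 remains; traveler's 50% is $588. Traveler owes $632 (running OOP $1,588). Plan pays $1,220 − $632 = $588.
Bill 3, $609: 50% coinsurance on $609 = $304.50. Traveler pays $304.50; OOP now $1,892.50. Plan pays $609 − $304.50 = $304.50.
Bill 4, $239: deductible met; 50% of $239 = $119.50. Traveler pays $119.50; OOP now $2,012. Plan pays $239 − $119.50 = $119.50.
Bill 5, $2,652: 50% coinsurance on $2,652 = $1,326. That would push OOP to $3,338, over the $2,500 cap, so traveler pays $2,500 − $2,012 = $488. Insurer: $2,652 − $488 = $2,164.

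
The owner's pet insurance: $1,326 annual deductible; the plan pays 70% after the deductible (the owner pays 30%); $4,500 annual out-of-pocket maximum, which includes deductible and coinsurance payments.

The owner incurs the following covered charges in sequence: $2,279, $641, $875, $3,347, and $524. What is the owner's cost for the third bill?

$262.50

Bill 1, $2,279: deductible takes $1,326, $953 remains; coinsurance $953 × 30% = $285.90. Owner owes $1,611.90 (running OOP $1,611.90).
Bill 2, $641: deductible already satisfied, so owner's share is 30% × $641 = $192.30. Owner pays $192.30; OOP now $1,804.20.
Bill 3, $875: deductible already satisfied, so owner's share is 30% × $875 = $262.50. Owner pays $262.50; OOP now $2,066.70.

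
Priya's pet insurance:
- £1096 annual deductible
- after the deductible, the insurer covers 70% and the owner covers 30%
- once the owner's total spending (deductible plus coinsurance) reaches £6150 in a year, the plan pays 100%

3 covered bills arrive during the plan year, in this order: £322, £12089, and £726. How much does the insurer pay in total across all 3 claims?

Bill 1, £322: entire amount goes to the deductible. Cost to owner: £322. OOP to date £322. Plan pays £322 − £322 = £0.
Bill 2, £12089: £774 finishes the deductible; £11315 goes to coinsurance; 30% of £11315 = £3394.50. Owner pays £4168.50; OOP now £4490.50. Insurer: £12089 − £4168.50 = £7920.50.
Bill 3, £726: deductible already satisfied, so owner's share is 30% × £726 = £217.80. Cost to owner: £217.80. OOP to date £4708.30. Insurer: £726 − £217.80 = £508.20.
Insurer total = bills − owner's total = £13137 − £4708.30 = £8428.70.

£8428.70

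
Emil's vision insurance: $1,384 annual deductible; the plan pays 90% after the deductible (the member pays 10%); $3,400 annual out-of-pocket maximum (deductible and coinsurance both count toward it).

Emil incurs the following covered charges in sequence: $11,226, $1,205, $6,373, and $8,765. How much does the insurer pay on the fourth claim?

$8,491

#1 ($11,226): $1,384 to deductible, leaving $9,842; 10% of $9,842 = $984.20. Member owes $2,368.20 (running OOP $2,368.20). Plan pays $11,226 − $2,368.20 = $8,857.80.
#2 ($1,205): 10% coinsurance on $1,205 = $120.50. Member owes $120.50 (running OOP $2,488.70). Plan pays $1,205 − $120.50 = $1,084.50.
#3 ($6,373): deductible already satisfied, so member's share is 10% × $6,373 = $637.30. Member pays $637.30; OOP now $3,126. Plan pays $6,373 − $637.30 = $5,735.70.
#4 ($8,765): 10% coinsurance on $8,765 = $876.50. OOP would hit $4,002.50 > $3,400, so the cap limits the member to $3,400 − $3,126 = $274. Insurer: $8,765 − $274 = $8,491.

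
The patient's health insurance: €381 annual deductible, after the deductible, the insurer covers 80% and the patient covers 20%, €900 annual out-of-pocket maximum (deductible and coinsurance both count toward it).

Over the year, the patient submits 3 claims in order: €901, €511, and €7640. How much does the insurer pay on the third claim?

Claim 1 — €901: deductible takes €381, €520 remains; 20% of €520 = €104. Cost to patient: €485. OOP to date €485. Insurer: €901 − €485 = €416.
Claim 2 — €511: 20% coinsurance on €511 = €102.20. Cost to patient: €102.20. OOP to date €587.20. Plan pays €511 − €102.20 = €408.80.
Claim 3 — €7640: deductible met; 20% of €7640 = €1528. OOP would hit €2115.20 > €900, so the cap limits the patient to €900 − €587.20 = €312.80. Plan pays €7640 − €312.80 = €7327.20.

€7327.20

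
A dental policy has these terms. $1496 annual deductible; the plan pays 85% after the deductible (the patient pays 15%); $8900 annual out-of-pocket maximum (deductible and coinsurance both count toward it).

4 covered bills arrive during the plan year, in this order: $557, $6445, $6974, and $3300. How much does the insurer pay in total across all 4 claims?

Claim 1 — $557: entire amount goes to the deductible. Cost to patient: $557. OOP to date $557. Plan pays $557 − $557 = $0.
Claim 2 — $6445: $939 finishes the deductible; $5506 goes to coinsurance; 15% of $5506 = $825.90. Cost to patient: $1764.90. OOP to date $2321.90. Insurer: $6445 − $1764.90 = $4680.10.
Claim 3 — $6974: deductible met; 15% of $6974 = $1046.10. Patient owes $1046.10 (running OOP $3368). Plan pays $6974 − $1046.10 = $5927.90.
Claim 4 — $3300: deductible already satisfied, so patient's share is 15% × $3300 = $495. Patient owes $495 (running OOP $3863). Insurer: $3300 − $495 = $2805.
Insurer total = bills − patient's total = $17276 − $3863 = $13413.

$13413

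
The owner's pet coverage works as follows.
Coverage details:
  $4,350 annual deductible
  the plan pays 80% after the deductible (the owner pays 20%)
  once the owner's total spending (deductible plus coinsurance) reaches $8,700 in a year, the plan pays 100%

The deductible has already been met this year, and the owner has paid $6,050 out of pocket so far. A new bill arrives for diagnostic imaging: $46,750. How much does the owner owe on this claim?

The deductible is already satisfied, so the full bill goes to coinsurance.
Coinsurance: $46,750 × 20% = $9,350.
That would bring total out-of-pocket to $15,400, past the $8,700 cap. The owner is capped at $8,700 − $6,050 = $2,650 on this claim.

$2,650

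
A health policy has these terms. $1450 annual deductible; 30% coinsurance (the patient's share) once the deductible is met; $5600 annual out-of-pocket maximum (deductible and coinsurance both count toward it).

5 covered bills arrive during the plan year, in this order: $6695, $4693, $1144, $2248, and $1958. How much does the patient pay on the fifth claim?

$151

#1 ($6695): $1450 to deductible, leaving $5245; 30% of $5245 = $1573.50. Patient owes $3023.50 (running OOP $3023.50).
#2 ($4693): 30% coinsurance on $4693 = $1407.90. Patient owes $1407.90 (running OOP $4431.40).
#3 ($1144): deductible met; 30% of $1144 = $343.20. Patient owes $343.20 (running OOP $4774.60).
#4 ($2248): 30% coinsurance on $2248 = $674.40. Patient owes $674.40 (running OOP $5449).
#5 ($1958): deductible already satisfied, so patient's share is 30% × $1958 = $587.40. Adding that to $5449 gives $6036.40, past the $5600 cap; patient pays only $5600 − $5449 = $151.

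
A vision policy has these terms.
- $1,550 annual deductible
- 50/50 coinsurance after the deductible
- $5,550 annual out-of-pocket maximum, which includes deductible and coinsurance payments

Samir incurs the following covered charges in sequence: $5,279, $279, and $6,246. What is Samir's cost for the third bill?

$1,996

#1 ($5,279): $1,550 finishes the deductible; $3,729 goes to coinsurance; member's 50% is $1,864.50. Member owes $3,414.50 (running OOP $3,414.50).
#2 ($279): deductible already satisfied, so member's share is 50% × $279 = $139.50. Member pays $139.50; OOP now $3,554.
#3 ($6,246): deductible already satisfied, so member's share is 50% × $6,246 = $3,123. That would push OOP to $6,677, over the $5,550 cap, so member pays $5,550 − $3,554 = $1,996.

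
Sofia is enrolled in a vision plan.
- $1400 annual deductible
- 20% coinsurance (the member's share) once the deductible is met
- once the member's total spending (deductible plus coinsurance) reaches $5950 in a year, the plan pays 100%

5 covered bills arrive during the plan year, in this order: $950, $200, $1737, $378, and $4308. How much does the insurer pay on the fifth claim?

Claim 1 — $950: entire amount goes to the deductible. Member pays $950; OOP now $950. Plan pays $950 − $950 = $0.
Claim 2 — $200: entire amount goes to the deductible. Member owes $200 (running OOP $1150). Plan pays $200 − $200 = $0.
Claim 3 — $1737: $250 finishes the deductible; $1487 goes to coinsurance; coinsurance $1487 × 20% = $297.40. Cost to member: $547.40. OOP to date $1697.40. Plan pays $1737 − $547.40 = $1189.60.
Claim 4 — $378: deductible already satisfied, so member's share is 20% × $378 = $75.60. Member owes $75.60 (running OOP $1773). Insurer: $378 − $75.60 = $302.40.
Claim 5 — $4308: deductible met; 20% of $4308 = $861.60. Member owes $861.60 (running OOP $2634.60). Insurer: $4308 − $861.60 = $3446.40.

$3446.40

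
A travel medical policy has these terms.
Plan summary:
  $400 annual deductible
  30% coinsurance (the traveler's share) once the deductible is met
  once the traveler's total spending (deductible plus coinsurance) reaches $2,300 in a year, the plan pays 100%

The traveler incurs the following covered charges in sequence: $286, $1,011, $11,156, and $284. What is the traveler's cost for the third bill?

$1,630.90

Claim 1 ($286): all of it applies to the deductible. Traveler owes $286 (running OOP $286).
Claim 2 ($1,011): $114 finishes the deductible; $897 goes to coinsurance; 30% of $897 = $269.10. Traveler pays $383.10; OOP now $669.10.
Claim 3 ($11,156): deductible met; 30% of $11,156 = $3,346.80. That would push OOP to $4,015.90, over the $2,300 cap, so traveler pays $2,300 − $669.10 = $1,630.90.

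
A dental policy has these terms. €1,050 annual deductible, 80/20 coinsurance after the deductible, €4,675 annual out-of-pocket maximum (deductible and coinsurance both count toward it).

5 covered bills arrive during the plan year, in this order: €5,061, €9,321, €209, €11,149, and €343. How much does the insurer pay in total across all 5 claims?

€21,408

Claim 1 — €5,061: deductible takes €1,050, €4,011 remains; patient's 20% is €802.20. Cost to patient: €1,852.20. OOP to date €1,852.20. Plan pays €5,061 − €1,852.20 = €3,208.80.
Claim 2 — €9,321: deductible already satisfied, so patient's share is 20% × €9,321 = €1,864.20. Patient pays €1,864.20; OOP now €3,716.40. Plan pays €9,321 − €1,864.20 = €7,456.80.
Claim 3 — €209: deductible already satisfied, so patient's share is 20% × €209 = €41.80. Patient pays €41.80; OOP now €3,758.20. Plan pays €209 − €41.80 = €167.20.
Claim 4 — €11,149: 20% coinsurance on €11,149 = €2,229.80. OOP would hit €5,988 > €4,675, so the cap limits the patient to €4,675 − €3,758.20 = €916.80. Insurer: €11,149 − €916.80 = €10,232.20.
Claim 5 — €343: deductible already satisfied, so patient's share is 20% × €343 = €68.60. That would push OOP to €4,743.60, over the €4,675 cap, so patient pays €4,675 − €4,675 = €0. Plan pays €343 − €0 = €343.
Insurer total: €3,208.80 + €7,456.80 + €167.20 + €10,232.20 + €343 = €21,408.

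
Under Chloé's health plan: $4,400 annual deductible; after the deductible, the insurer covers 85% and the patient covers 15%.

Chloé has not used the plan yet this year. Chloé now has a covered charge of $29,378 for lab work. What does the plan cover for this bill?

Deductible not yet touched, so the first $4,400 of the bill goes to the deductible.
That leaves $29,378 − $4,400 = $24,978 for coinsurance.
15% of $24,978 = $3,746.70 falls to the patient.
Patient responsibility: $4,400 + $3,746.70 = $8,146.70.
Insurer pays the balance: $29,378 − $8,146.70 = $21,231.30.

$21,231.30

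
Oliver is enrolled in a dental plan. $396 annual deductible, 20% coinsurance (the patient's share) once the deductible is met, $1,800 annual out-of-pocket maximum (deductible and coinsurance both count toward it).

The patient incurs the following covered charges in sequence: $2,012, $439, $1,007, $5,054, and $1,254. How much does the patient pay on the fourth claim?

$791.60

Bill 1, $2,012: deductible takes $396, $1,616 remains; patient's 20% is $323.20. Patient owes $719.20 (running OOP $719.20).
Bill 2, $439: 20% coinsurance on $439 = $87.80. Patient pays $87.80; OOP now $807.
Bill 3, $1,007: 20% coinsurance on $1,007 = $201.40. Cost to patient: $201.40. OOP to date $1,008.40.
Bill 4, $5,054: 20% coinsurance on $5,054 = $1,010.80. That would push OOP to $2,019.20, over the $1,800 cap, so patient pays $1,800 − $1,008.40 = $791.60.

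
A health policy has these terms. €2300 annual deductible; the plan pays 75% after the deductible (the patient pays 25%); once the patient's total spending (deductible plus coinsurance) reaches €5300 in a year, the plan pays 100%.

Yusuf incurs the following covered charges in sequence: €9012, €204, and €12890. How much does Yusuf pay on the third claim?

€1271

Claim 1 — €9012: €2300 to deductible, leaving €6712; 25% of €6712 = €1678. Patient pays €3978; OOP now €3978.
Claim 2 — €204: 25% coinsurance on €204 = €51. Patient pays €51; OOP now €4029.
Claim 3 — €12890: deductible already satisfied, so patient's share is 25% × €12890 = €3222.50. OOP would hit €7251.50 > €5300, so the cap limits the patient to €5300 − €4029 = €1271.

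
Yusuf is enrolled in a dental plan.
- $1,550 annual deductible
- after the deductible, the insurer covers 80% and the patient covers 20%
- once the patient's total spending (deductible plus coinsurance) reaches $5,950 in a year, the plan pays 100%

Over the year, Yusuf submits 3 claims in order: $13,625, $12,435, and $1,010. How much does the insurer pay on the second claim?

Claim 1 ($13,625): deductible takes $1,550, $12,075 remains; 20% of $12,075 = $2,415. Cost to patient: $3,965. OOP to date $3,965. Plan pays $13,625 − $3,965 = $9,660.
Claim 2 ($12,435): deductible already satisfied, so patient's share is 20% × $12,435 = $2,487. Adding that to $3,965 gives $6,452, past the $5,950 cap; patient pays only $5,950 − $3,965 = $1,985. Plan pays $12,435 − $1,985 = $10,450.

$10,450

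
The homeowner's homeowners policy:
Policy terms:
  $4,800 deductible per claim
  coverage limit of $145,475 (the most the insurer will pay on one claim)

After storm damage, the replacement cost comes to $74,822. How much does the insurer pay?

After the deductible, $74,822 − $4,800 = $70,022 remains.
That's under the $145,475 cap, so the insurer reimburses the full $70,022.

$70,022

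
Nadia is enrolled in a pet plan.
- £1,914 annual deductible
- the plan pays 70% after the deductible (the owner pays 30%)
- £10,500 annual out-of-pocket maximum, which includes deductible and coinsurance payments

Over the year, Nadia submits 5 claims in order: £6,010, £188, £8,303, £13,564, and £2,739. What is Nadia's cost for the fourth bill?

Claim 1 (£6,010): £1,914 finishes the deductible; £4,096 goes to coinsurance; 30% of £4,096 = £1,228.80. Owner pays £3,142.80; OOP now £3,142.80.
Claim 2 (£188): 30% coinsurance on £188 = £56.40. Owner owes £56.40 (running OOP £3,199.20).
Claim 3 (£8,303): deductible met; 30% of £8,303 = £2,490.90. Cost to owner: £2,490.90. OOP to date £5,690.10.
Claim 4 (£13,564): 30% coinsurance on £13,564 = £4,069.20. Owner owes £4,069.20 (running OOP £9,759.30).

£4,069.20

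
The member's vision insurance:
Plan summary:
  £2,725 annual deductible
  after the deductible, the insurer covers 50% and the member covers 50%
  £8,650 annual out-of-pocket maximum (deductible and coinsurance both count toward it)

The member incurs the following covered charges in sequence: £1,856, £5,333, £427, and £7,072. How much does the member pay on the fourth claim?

Claim 1 (£1,856): fully absorbed by the deductible. Member owes £1,856 (running OOP £1,856).
Claim 2 (£5,333): deductible takes £869, £4,464 remains; member's 50% is £2,232. Cost to member: £3,101. OOP to date £4,957.
Claim 3 (£427): 50% coinsurance on £427 = £213.50. Member pays £213.50; OOP now £5,170.50.
Claim 4 (£7,072): deductible already satisfied, so member's share is 50% × £7,072 = £3,536. OOP would hit £8,706.50 > £8,650, so the cap limits the member to £8,650 − £5,170.50 = £3,479.50.

£3,479.50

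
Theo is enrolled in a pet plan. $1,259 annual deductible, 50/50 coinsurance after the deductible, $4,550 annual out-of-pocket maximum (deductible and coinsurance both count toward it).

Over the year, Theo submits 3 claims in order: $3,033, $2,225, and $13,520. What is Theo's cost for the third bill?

$1,291.50

#1 ($3,033): $1,259 to deductible, leaving $1,774; coinsurance $1,774 × 50% = $887. Owner pays $2,146; OOP now $2,146.
#2 ($2,225): 50% coinsurance on $2,225 = $1,112.50. Owner owes $1,112.50 (running OOP $3,258.50).
#3 ($13,520): 50% coinsurance on $13,520 = $6,760. Adding that to $3,258.50 gives $10,018.50, past the $4,550 cap; owner pays only $4,550 − $3,258.50 = $1,291.50.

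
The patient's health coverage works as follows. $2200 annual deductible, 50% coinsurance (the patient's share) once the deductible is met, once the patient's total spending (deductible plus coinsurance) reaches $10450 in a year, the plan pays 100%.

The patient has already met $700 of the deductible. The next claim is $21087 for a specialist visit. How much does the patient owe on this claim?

$9750

Deductible still to meet: $2200 − $700 = $1500.
After the $1500 deductible portion, $21087 − $1500 = $19587 is subject to coinsurance.
Patient's 50% share of $19587 is $9793.50.
So the patient owes $1500 + $9793.50 = $11293.50 before any cap.
Year-to-date out-of-pocket would reach $700 + $11293.50 = $11993.50, above the $10450 maximum, so the patient pays only $10450 − $700 = $9750.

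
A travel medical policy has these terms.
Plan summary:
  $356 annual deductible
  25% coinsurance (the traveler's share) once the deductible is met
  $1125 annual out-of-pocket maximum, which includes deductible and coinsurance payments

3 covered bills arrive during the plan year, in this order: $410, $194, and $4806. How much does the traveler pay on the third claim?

$707

Bill 1, $410: deductible takes $356, $54 remains; 25% of $54 = $13.50. Traveler owes $369.50 (running OOP $369.50).
Bill 2, $194: 25% coinsurance on $194 = $48.50. Traveler pays $48.50; OOP now $418.
Bill 3, $4806: deductible met; 25% of $4806 = $1201.50. Adding that to $418 gives $1619.50, past the $1125 cap; traveler pays only $1125 − $418 = $707.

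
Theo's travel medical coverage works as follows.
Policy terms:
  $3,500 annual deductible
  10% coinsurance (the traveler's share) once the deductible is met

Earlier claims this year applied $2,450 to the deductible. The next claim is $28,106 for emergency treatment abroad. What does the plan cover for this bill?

$2,450 of the $3,500 deductible is already met, leaving $1,050.
The remaining $27,056 (= $28,106 − $1,050) moves to coinsurance.
10% of $27,056 = $2,705.60 falls to the traveler.
So the traveler owes $1,050 + $2,705.60 = $3,755.60.
The plan picks up $28,106 − $3,755.60 = $24,350.40.

$24,350.40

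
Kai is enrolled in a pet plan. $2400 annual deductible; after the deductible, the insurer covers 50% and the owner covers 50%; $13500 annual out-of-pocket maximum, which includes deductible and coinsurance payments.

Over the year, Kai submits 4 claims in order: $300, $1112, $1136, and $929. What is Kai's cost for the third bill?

$1062

#1 ($300): fully absorbed by the deductible. Cost to owner: $300. OOP to date $300.
#2 ($1112): fully absorbed by the deductible. Owner owes $1112 (running OOP $1412).
#3 ($1136): $988 finishes the deductible; $148 goes to coinsurance; coinsurance $148 × 50% = $74. Owner pays $1062; OOP now $2474.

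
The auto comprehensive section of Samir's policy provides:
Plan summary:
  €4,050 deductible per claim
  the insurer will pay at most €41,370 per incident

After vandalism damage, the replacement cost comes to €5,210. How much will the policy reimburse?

After the deductible, €5,210 − €4,050 = €1,160 remains.
€1,160 ≤ €41,370, so the limit doesn't bind; insurer pays €1,160.

€1,160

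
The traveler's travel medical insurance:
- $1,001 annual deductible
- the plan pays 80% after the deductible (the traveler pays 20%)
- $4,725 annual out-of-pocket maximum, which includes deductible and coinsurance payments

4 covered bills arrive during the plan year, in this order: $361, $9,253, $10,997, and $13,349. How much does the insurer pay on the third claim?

Bill 1, $361: entire amount goes to the deductible. Traveler owes $361 (running OOP $361). Plan pays $361 − $361 = $0.
Bill 2, $9,253: $640 to deductible, leaving $8,613; 20% of $8,613 = $1,722.60. Traveler owes $2,362.60 (running OOP $2,723.60). Insurer: $9,253 − $2,362.60 = $6,890.40.
Bill 3, $10,997: deductible already satisfied, so traveler's share is 20% × $10,997 = $2,199.40. That would push OOP to $4,923, over the $4,725 cap, so traveler pays $4,725 − $2,723.60 = $2,001.40. Plan pays $10,997 − $2,001.40 = $8,995.60.

$8,995.60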